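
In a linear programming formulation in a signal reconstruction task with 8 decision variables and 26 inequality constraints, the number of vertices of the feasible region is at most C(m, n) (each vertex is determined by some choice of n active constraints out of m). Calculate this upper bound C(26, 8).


Each vertex corresponds to some choice of n active constraints out of m, so the number of vertices is at most C(m, n) = m! / (n!(m-n)!).
m = 26, n = 8
Numerator: 26 * 25 * 24 * 23 * 22 * 21 * 20 * 19
Denominator: 8! = 40320
C(26, 8) = 1562275


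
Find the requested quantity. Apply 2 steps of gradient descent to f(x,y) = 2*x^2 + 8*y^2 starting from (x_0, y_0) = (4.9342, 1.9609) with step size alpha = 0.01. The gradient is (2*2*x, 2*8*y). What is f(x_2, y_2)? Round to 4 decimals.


Gradient descent on f(x,y) = 2*x^2 + 8*y^2.
Starting point: (4.9342, 1.9609), alpha = 0.01
Step 1: grad_x = 2*2*4.9342 = 19.7368, grad_y = 2*8*1.9609 = 31.3744
  x_1 = 4.9342 - 0.01*19.7368 = 4.7368
  y_1 = 1.9609 - 0.01*31.3744 = 1.6472
Step 2: grad_x = 2*2*4.7368 = 18.9473, grad_y = 2*8*1.6472 = 26.3545
  x_2 = 4.7368 - 0.01*18.9473 = 4.5474
  y_2 = 1.6472 - 0.01*26.3545 = 1.3836
f(4.5474, 1.3836) = 2*4.5474^2 + 8*1.3836^2 = 56.672


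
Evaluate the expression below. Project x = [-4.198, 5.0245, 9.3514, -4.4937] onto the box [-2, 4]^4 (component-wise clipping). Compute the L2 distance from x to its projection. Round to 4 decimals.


Project each component onto [-2, 4].
clip(-4.198) = -2.0, clip(5.0245) = 4.0, clip(9.3514) = 4.0, clip(-4.4937) = -2.0
Projection = [-2.0, 4.0, 4.0, -2.0]
Squared diffs: [4.8312, 1.0496, 28.6375, 6.2185]
Distance = sqrt(40.7368) = 6.3825


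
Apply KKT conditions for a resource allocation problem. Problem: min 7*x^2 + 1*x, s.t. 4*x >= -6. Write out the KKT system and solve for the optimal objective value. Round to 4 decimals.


Step 1: Try lambda = 0 (constraint inactive).
Stationarity: 2*7*x + 1 = 0
x* = -1/(2*7) = -1/14 = -0.0714 (rounded; the exact value -1/14 is used below)
Check constraint: 4*-0.0714 = -0.2856 >= -6 -- satisfied.
Step 2: Compute optimal value.
f(x*) = 7*(-1/14)^2 + 1*(-1/14) = -0.0357


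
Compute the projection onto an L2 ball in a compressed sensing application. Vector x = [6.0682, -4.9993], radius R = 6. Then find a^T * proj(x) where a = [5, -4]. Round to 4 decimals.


Step 1: Compute ||x|| (intermediates to 6 decimals).
||x|| = sqrt(6.0682^2 + (-4.9993)^2) = 7.862318
Step 2: Project.
Since ||x|| > R, scale = R/||x|| = 6/7.862318 = 0.763134, proj(x) = scale * x
proj(x) = [4.63085, -3.815136]
Step 3: Dot product.
a^T * proj(x) = 5*4.63085 - 4*(-3.815136) = 38.4148


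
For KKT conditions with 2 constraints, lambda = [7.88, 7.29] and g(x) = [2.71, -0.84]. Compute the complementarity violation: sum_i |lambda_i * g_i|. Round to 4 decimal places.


KKT complementary slackness check:
lambda_1 * g_1 = 7.88 * 2.71 = 21.3548
lambda_2 * g_2 = 7.29 * -0.84 = -6.1236
Total violation = 21.3548 + 6.1236 = 27.4784


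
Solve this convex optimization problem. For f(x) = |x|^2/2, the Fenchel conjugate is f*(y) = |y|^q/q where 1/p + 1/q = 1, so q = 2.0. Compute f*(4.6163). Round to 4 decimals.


The conjugate exponent q satisfies 1/p + 1/q = 1.
p = 2, so q = 2/(2 - 1) = 2.0
|y|^q = 4.6163^2.0 = 21.3102
f*(4.6163) = 21.3102 / 2.0 = 10.6551


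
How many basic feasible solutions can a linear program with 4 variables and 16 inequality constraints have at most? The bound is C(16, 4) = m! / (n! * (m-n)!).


Each vertex corresponds to some choice of n active constraints out of m, so the number of vertices is at most C(m, n) = m! / (n!(m-n)!).
m = 16, n = 4
Numerator: 16 * 15 * 14 * 13
Denominator: 4! = 24
C(16, 4) = 1820


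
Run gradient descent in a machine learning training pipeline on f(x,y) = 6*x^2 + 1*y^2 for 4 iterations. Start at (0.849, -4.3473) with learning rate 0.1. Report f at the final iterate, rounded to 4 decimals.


Gradient descent on f(x,y) = 6*x^2 + 1*y^2.
Starting point: (0.849, -4.3473), alpha = 0.1
Step 1: grad_x = 2*6*0.849 = 10.188, grad_y = 2*1*-4.3473 = -8.6946
  x_1 = 0.849 - 0.1*10.188 = -0.1698
  y_1 = -4.3473 - 0.1*-8.6946 = -3.4778
Step 2: grad_x = 2*6*-0.1698 = -2.0376, grad_y = 2*1*-3.4778 = -6.9557
  x_2 = -0.1698 - 0.1*-2.0376 = 0.034
  y_2 = -3.4778 - 0.1*-6.9557 = -2.7823
Step 3: grad_x = 2*6*0.034 = 0.4075, grad_y = 2*1*-2.7823 = -5.5645
  x_3 = 0.034 - 0.1*0.4075 = -0.0068
  y_3 = -2.7823 - 0.1*-5.5645 = -2.2258
Step 4: grad_x = 2*6*-0.0068 = -0.0815, grad_y = 2*1*-2.2258 = -4.4516
  x_4 = -0.0068 - 0.1*-0.0815 = 0.0014
  y_4 = -2.2258 - 0.1*-4.4516 = -1.7807
f(0.0014, -1.7807) = 6*0.0014^2 + 1*(-1.7807)^2 = 3.1707


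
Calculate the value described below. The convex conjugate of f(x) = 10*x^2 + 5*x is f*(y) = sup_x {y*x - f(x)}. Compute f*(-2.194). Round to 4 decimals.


f*(y) = sup_x {y*x - a*x^2 - b*x} = sup_x {(y-b)*x - a*x^2}
FOC: (y - b) - 2a*x = 0 => x* = (y - b)/(2a)
x* = (-2.194 - 5)/(2*10) = -0.3597
f*(-2.194) = (y-b)^2/(4a) = (-2.194 - 5)^2/(4*10)
= 51.7536/40 = 1.2938


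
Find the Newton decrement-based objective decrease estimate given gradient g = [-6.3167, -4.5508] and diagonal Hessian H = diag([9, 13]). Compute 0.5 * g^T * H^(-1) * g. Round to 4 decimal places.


Step 1: H is diagonal, so H^(-1) * g = [-0.7019, -0.3501].
Step 2: g^T H^(-1) g = sum_i g_i^2 / H_ii
  = (-6.3167)^2/9 + (-4.5508)^2/13
  = 4.4334 + 1.5931 = 6.0265
Step 3: Objective decrease = 0.5 * g^T H^(-1) g = 3.0132


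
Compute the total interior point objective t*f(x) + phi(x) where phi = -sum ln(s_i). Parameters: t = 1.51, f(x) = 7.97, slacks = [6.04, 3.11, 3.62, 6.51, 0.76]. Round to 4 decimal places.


Step 1: Compute log-barrier.
ln values: [1.7984, 1.1346, 1.2865, 1.8733, -0.2744]
phi = -(1.7984 + 1.1346 + 1.2865 + 1.8733 - 0.2744) = -5.8184
Step 2: Compute augmented objective.
t*f(x) = 1.51*7.97 = 12.0347
Total = 12.0347 - 5.8184 = 6.2163


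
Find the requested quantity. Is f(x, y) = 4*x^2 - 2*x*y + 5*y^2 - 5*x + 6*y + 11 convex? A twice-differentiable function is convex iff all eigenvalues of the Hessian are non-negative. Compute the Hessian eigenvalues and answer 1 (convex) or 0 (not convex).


The Hessian of f(x,y) = 4*x^2 - 2*x*y + 5*y^2 - 5*x + 6*y + 11 is:
H = [[8, -2], [-2, 10]]
Trace = 8 + 10 = 18
Determinant = 8*10 - (-2)^2 = 76
Discriminant = (18)^2 - 4*76 = 20.0
Eigenvalues: lambda_1 = 6.7639, lambda_2 = 11.2361
The function is convex.

1


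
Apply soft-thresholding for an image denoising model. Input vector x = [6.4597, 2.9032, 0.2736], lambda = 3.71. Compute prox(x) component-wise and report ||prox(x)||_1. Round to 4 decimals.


Soft-thresholding with lambda = 3.71:
prox(6.4597) = sign(6.4597)*max(|6.4597| - 3.71, 0) = 2.7497
prox(2.9032) = sign(2.9032)*max(|2.9032| - 3.71, 0) = 0.0
prox(0.2736) = sign(0.2736)*max(|0.2736| - 3.71, 0) = 0.0
prox(x) = [2.7497, 0.0, 0.0]
||prox(x)||_1 = 2.7497 + 0.0 + 0.0 = 2.7497


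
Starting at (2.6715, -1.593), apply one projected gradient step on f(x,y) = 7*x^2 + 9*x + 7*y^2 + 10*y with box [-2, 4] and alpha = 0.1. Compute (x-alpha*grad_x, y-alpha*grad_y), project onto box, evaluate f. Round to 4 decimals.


Step 1: Compute gradient at (2.6715, -1.593).
grad_x = 2*7*2.6715 + 9 = 46.401
grad_y = 2*7*-1.593 + 10 = -12.302
Step 2: Gradient step.
x_raw = 2.6715 - 0.1*46.401 = -1.9686
y_raw = -1.593 - 0.1*-12.302 = -0.3628
Step 3: Project onto [-2, 4].
x_proj = clip(-1.9686) = -1.9686
y_proj = clip(-0.3628) = -0.3628
Step 4: Evaluate f.
f(-1.9686, -0.3628) = 6.7037


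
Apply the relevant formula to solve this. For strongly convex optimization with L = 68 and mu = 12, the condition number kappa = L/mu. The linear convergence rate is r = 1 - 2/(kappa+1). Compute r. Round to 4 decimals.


Step 1: Compute the condition number.
kappa = L/mu = 68/12 = 5.6667
Step 2: Compute the convergence rate.
r = 1 - 2/(kappa + 1) = 1 - 2*mu/(L + mu) = (L - mu)/(L + mu) = 56/80 = 0.7


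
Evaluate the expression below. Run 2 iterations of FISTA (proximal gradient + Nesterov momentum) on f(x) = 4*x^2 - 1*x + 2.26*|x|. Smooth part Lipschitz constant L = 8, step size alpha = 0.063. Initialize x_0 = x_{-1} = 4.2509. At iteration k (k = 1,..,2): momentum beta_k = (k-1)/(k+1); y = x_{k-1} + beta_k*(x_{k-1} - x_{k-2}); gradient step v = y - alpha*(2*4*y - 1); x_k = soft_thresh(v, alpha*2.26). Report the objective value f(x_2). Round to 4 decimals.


FISTA on f(x) = 4*x^2 - 1*x + 2.26*|x|
L = 8, alpha = 0.063
Iteration 1: beta = 0.0, y = 4.2509 + 0.0*(4.2509 - 4.2509) = 4.2509
  grad(y) = 33.0072, v = y - alpha*grad = 2.1714
  prox(v) = soft_thresh(2.1714, 0.1424) = 2.0291
Iteration 2: beta = 0.3333, y = 2.0291 + 0.3333*(2.0291 - 4.2509) = 1.2885
  grad(y) = 9.3076, v = y - alpha*grad = 0.7021
  prox(v) = soft_thresh(0.7021, 0.1424) = 0.5597
f(x_2) = 4*0.5597^2 - 1*0.5597 + 2.26*|0.5597| = 1.9582


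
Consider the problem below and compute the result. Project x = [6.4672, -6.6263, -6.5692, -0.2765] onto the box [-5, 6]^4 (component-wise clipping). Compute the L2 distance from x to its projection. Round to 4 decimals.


Project each component onto [-5, 6].
clip(6.4672) = 6.0, clip(-6.6263) = -5.0, clip(-6.5692) = -5.0, clip(-0.2765) = -0.2765
Projection = [6.0, -5.0, -5.0, -0.2765]
Squared diffs: [0.2183, 2.6449, 2.4624, 0.0]
Distance = sqrt(5.3256) = 2.3077


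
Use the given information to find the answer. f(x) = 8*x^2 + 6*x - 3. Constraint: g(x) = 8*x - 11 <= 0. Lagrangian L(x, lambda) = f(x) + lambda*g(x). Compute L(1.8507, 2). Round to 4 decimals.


Step 1: Evaluate f(x).
f(1.8507) = 8*1.8507^2 + 6*1.8507 - 3 = 35.5049
Step 2: Evaluate g(x).
g(1.8507) = 8*1.8507 - 11 = 3.8056
Step 3: Compute Lagrangian.
L = 35.5049 + 2*3.8056 = 43.1161


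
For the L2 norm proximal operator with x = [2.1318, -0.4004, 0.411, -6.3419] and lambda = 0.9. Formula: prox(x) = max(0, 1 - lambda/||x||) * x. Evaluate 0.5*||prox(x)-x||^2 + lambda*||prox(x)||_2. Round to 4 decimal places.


Step 1: Compute ||x||.
||x|| = 6.7152
Step 2: Compute scaling factor.
scale = max(0, 1 - 0.9/6.7152) = 0.866
Step 3: prox(x) = [1.8461, -0.3467, 0.3559, -5.4919]
||prox(x)|| = 5.8152
Step 4: Proximal objective.
0.5*||prox-x||^2 = 0.405
lambda*||prox|| = 5.2337
Total = 5.6387


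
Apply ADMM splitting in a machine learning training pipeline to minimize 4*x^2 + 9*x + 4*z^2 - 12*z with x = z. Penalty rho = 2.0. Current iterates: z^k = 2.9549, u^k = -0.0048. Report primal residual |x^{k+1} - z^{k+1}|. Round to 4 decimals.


ADMM iteration with rho = 2.0, z^k = 2.9549, u^k = -0.0048
Step 1: x-update.
Minimize 4*x^2 + 9*x + (2.0/2)*(x - 2.9549 - 0.0048)^2
FOC: (2*4 + 2.0)*x = -9 + 2.0*(2.9549 + 0.0048)
x^{k+1} = -0.3081
Step 2: z-update.
Minimize 4*z^2 - 12*z + (2.0/2)*(-0.3081 - z - 0.0048)^2
FOC: (2*4 + 2.0)*z = 12 + 2.0*(-0.3081 - 0.0048)
z^{k+1} = 1.1374
Step 3: u-update.
u^{k+1} = -0.0048 - 0.3081 - 1.1374 = -1.4503
Step 4: Primal residual = |-0.3081 - 1.1374| = 1.4455


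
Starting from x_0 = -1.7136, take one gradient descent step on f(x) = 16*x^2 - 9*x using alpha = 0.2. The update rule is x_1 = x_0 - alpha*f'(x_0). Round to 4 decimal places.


We compute the gradient at x_0 and apply the update.
f'(x) = 32*x - 9
f'(-1.7136) = 32*-1.7136 - 9 = -63.8352
x_1 = -1.7136 - 0.2*-63.8352 = 11.0534


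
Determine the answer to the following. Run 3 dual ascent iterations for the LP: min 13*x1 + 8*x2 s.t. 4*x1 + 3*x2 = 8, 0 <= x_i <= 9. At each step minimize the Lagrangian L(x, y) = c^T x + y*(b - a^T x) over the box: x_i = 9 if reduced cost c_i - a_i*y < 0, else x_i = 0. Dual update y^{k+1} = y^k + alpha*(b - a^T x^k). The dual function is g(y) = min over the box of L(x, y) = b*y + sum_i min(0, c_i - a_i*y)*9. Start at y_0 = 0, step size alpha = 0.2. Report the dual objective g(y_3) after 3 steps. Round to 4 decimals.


Dual ascent for LP: min 13*x1 + 8*x2, 4*x1 + 3*x2 = 8, 0 <= x_i <= 9
Step 1: y^k = 0.0, reduced costs: (13.0, 8.0)
  x^k = (0.0, 0.0), subgradient = b - a^T x = 8.0
  y^{k+1} = 0.0 + 0.2*8.0 = 1.6
Step 2: y^k = 1.6, reduced costs: (6.6, 3.2)
  x^k = (0.0, 0.0), subgradient = b - a^T x = 8.0
  y^{k+1} = 1.6 + 0.2*8.0 = 3.2
Step 3: y^k = 3.2, reduced costs: (0.2, -1.6)
  x^k = (0.0, 9.0), subgradient = b - a^T x = -19.0
  y^{k+1} = 3.2 + 0.2*-19.0 = -0.6
Dual objective at y_3 = -0.6: reduced costs (15.4, 9.8), box minimizer x = (0.0, 0.0)
g(y_3) = b*y + (c1 - a1*y)*x1 + (c2 - a2*y)*x2 = 8*(-0.6) + 15.4*0.0 + 9.8*0.0 = -4.8 + 0.0 + 0.0 = -4.8


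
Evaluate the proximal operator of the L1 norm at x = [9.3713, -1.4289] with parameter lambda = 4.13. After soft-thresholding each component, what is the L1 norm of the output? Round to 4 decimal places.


Soft-thresholding with lambda = 4.13:
prox(9.3713) = sign(9.3713)*max(|9.3713| - 4.13, 0) = 5.2413
prox(-1.4289) = sign(-1.4289)*max(|-1.4289| - 4.13, 0) = 0.0
prox(x) = [5.2413, 0.0]
||prox(x)||_1 = 5.2413 + 0.0 = 5.2413


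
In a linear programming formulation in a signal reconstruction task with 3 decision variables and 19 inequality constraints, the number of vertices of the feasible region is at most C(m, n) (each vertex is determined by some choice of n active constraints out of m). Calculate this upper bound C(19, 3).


Each vertex corresponds to some choice of n active constraints out of m, so the number of vertices is at most C(m, n) = m! / (n!(m-n)!).
m = 19, n = 3
Numerator: 19 * 18 * 17
Denominator: 3! = 6
C(19, 3) = 969


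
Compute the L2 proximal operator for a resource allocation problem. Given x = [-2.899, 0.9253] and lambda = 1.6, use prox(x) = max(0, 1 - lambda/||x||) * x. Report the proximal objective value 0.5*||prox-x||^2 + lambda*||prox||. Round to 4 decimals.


Step 1: Compute ||x||.
||x|| = 3.0431
Step 2: Compute scaling factor.
scale = max(0, 1 - 1.6/3.0431) = 0.4742
Step 3: prox(x) = [-1.3748, 0.4388]
||prox(x)|| = 1.4431
Step 4: Proximal objective.
0.5*||prox-x||^2 = 1.28
lambda*||prox|| = 2.309
Total = 3.5889


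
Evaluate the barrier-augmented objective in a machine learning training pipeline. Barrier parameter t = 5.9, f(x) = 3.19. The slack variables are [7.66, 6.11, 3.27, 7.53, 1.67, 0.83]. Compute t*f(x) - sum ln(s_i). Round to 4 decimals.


Step 1: Compute log-barrier.
ln values: [2.036, 1.8099, 1.1848, 2.0189, 0.5128, -0.1863]
phi = -(2.036 + 1.8099 + 1.1848 + 2.0189 + 0.5128 - 0.1863) = -7.3761
Step 2: Compute augmented objective.
t*f(x) = 5.9*3.19 = 18.821
Total = 18.821 - 7.3761 = 11.4449


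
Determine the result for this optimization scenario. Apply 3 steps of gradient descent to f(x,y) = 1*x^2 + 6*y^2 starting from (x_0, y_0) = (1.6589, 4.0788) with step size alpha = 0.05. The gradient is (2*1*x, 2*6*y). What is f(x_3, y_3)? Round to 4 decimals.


Gradient descent on f(x,y) = 1*x^2 + 6*y^2.
Starting point: (1.6589, 4.0788), alpha = 0.05
Step 1: grad_x = 2*1*1.6589 = 3.3178, grad_y = 2*6*4.0788 = 48.9456
  x_1 = 1.6589 - 0.05*3.3178 = 1.493
  y_1 = 4.0788 - 0.05*48.9456 = 1.6315
Step 2: grad_x = 2*1*1.493 = 2.986, grad_y = 2*6*1.6315 = 19.5782
  x_2 = 1.493 - 0.05*2.986 = 1.3437
  y_2 = 1.6315 - 0.05*19.5782 = 0.6526
Step 3: grad_x = 2*1*1.3437 = 2.6874, grad_y = 2*6*0.6526 = 7.8313
  x_3 = 1.3437 - 0.05*2.6874 = 1.2093
  y_3 = 0.6526 - 0.05*7.8313 = 0.261
f(1.2093, 0.261) = 1*1.2093^2 + 6*0.261^2 = 1.8714


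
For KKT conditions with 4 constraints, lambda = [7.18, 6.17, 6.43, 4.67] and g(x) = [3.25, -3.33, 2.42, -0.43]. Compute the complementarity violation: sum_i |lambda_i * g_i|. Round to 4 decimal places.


KKT complementary slackness check:
lambda_1 * g_1 = 7.18 * 3.25 = 23.335
lambda_2 * g_2 = 6.17 * -3.33 = -20.5461
lambda_3 * g_3 = 6.43 * 2.42 = 15.5606
lambda_4 * g_4 = 4.67 * -0.43 = -2.0081
Total violation = 23.335 + 20.5461 + 15.5606 + 2.0081 = 61.4498


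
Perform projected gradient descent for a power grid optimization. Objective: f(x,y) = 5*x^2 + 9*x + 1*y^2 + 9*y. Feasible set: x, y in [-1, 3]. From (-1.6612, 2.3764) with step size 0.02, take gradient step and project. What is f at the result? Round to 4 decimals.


Step 1: Compute gradient at (-1.6612, 2.3764).
grad_x = 2*5*-1.6612 + 9 = -7.612
grad_y = 2*1*2.3764 + 9 = 13.7528
Step 2: Gradient step.
x_raw = -1.6612 - 0.02*-7.612 = -1.509
y_raw = 2.3764 - 0.02*13.7528 = 2.1013
Step 3: Project onto [-1, 3].
x_proj = clip(-1.509) = -1.0
y_proj = clip(2.1013) = 2.1013
Step 4: Evaluate f.
f(-1.0, 2.1013) = 19.3277


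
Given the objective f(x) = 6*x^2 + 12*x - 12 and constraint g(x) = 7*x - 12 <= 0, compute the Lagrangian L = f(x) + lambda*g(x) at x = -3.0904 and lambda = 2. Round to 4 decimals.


Step 1: Evaluate f(x).
f(-3.0904) = 6*(-3.0904)^2 + 12*(-3.0904) - 12 = 8.2186
Step 2: Evaluate g(x).
g(-3.0904) = 7*-3.0904 - 12 = -33.6328
Step 3: Compute Lagrangian.
L = 8.2186 + 2*-33.6328 = -59.047


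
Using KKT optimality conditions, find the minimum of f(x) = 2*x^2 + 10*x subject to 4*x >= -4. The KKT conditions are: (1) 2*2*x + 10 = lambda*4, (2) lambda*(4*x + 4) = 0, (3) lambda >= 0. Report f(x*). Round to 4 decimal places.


Step 1: Try lambda = 0 (constraint inactive).
x_unc = -10/(2*2) = -2.5
Check: 4*-2.5 = -10.0 < -4 -- violated!
Step 2: Constraint must be active: 4*x = -4
x* = -4/4 = -1.0
lambda = (2*2*(-1.0) + 10)/4 = 1.5
Step 3: Compute optimal value.
f(x*) = 2*(-1.0)^2 + 10*(-1.0) = -8.0


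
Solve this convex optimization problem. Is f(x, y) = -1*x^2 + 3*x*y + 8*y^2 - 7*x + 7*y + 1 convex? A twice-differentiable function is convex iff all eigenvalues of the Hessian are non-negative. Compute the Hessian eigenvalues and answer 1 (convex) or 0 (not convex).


The Hessian of f(x,y) = -1*x^2 + 3*x*y + 8*y^2 - 7*x + 7*y + 1 is:
H = [[-2, 3], [3, 16]]
Trace = -2 + 16 = 14
Determinant = -2*16 - (3)^2 = -41
Discriminant = (14)^2 - 4*-41 = 360.0
Eigenvalues: lambda_1 = -2.4868, lambda_2 = 16.4868
The function is not convex.

0


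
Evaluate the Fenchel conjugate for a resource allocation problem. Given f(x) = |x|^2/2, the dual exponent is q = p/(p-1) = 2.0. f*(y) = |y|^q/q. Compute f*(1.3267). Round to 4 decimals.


The conjugate exponent q satisfies 1/p + 1/q = 1.
p = 2, so q = 2/(2 - 1) = 2.0
|y|^q = 1.3267^2.0 = 1.7601
f*(1.3267) = 1.7601 / 2.0 = 0.8801


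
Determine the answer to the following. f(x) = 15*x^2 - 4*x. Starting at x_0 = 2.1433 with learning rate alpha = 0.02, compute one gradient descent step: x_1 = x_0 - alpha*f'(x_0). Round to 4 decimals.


We compute the gradient at x_0 and apply the update.
f'(x) = 30*x - 4
f'(2.1433) = 30*2.1433 - 4 = 60.299
x_1 = 2.1433 - 0.02*60.299 = 0.9373


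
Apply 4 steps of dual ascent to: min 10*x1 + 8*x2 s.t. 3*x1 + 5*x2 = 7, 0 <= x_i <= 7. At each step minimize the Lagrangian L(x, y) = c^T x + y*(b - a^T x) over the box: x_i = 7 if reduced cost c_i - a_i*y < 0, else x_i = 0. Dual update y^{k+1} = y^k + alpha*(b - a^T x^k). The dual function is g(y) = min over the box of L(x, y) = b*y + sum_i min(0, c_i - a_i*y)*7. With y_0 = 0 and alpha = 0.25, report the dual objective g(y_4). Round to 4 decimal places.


Dual ascent for LP: min 10*x1 + 8*x2, 3*x1 + 5*x2 = 7, 0 <= x_i <= 7
Step 1: y^k = 0.0, reduced costs: (10.0, 8.0)
  x^k = (0.0, 0.0), subgradient = b - a^T x = 7.0
  y^{k+1} = 0.0 + 0.25*7.0 = 1.75
Step 2: y^k = 1.75, reduced costs: (4.75, -0.75)
  x^k = (0.0, 7.0), subgradient = b - a^T x = -28.0
  y^{k+1} = 1.75 + 0.25*-28.0 = -5.25
Step 3: y^k = -5.25, reduced costs: (25.75, 34.25)
  x^k = (0.0, 0.0), subgradient = b - a^T x = 7.0
  y^{k+1} = -5.25 + 0.25*7.0 = -3.5
Step 4: y^k = -3.5, reduced costs: (20.5, 25.5)
  x^k = (0.0, 0.0), subgradient = b - a^T x = 7.0
  y^{k+1} = -3.5 + 0.25*7.0 = -1.75
Dual objective at y_4 = -1.75: reduced costs (15.25, 16.75), box minimizer x = (0.0, 0.0)
g(y_4) = b*y + (c1 - a1*y)*x1 + (c2 - a2*y)*x2 = 7*(-1.75) + 15.25*0.0 + 16.75*0.0 = -12.25 + 0.0 + 0.0 = -12.25


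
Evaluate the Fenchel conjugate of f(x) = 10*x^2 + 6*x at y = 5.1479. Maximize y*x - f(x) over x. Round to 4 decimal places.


f*(y) = sup_x {y*x - a*x^2 - b*x} = sup_x {(y-b)*x - a*x^2}
FOC: (y - b) - 2a*x = 0 => x* = (y - b)/(2a)
x* = (5.1479 - 6)/(2*10) = -0.0426
f*(5.1479) = (y-b)^2/(4a) = (5.1479 - 6)^2/(4*10)
= 0.7261/40 = 0.0182


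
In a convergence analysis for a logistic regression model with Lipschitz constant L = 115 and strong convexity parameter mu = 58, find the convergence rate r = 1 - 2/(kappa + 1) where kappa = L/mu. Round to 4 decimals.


Step 1: Compute the condition number.
kappa = L/mu = 115/58 = 1.9828
Step 2: Compute the convergence rate.
r = 1 - 2/(kappa + 1) = 1 - 2*mu/(L + mu) = (L - mu)/(L + mu) = 57/173 = 0.3295


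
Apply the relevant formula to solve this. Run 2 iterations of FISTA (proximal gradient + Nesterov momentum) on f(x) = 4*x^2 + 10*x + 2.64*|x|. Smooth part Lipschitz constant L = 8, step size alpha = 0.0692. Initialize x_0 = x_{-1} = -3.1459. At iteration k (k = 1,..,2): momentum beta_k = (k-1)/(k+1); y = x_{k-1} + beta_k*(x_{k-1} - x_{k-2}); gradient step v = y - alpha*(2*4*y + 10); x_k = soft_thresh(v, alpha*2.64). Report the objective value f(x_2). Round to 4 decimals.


FISTA on f(x) = 4*x^2 + 10*x + 2.64*|x|
L = 8, alpha = 0.0692
Iteration 1: beta = 0.0, y = -3.1459 + 0.0*(-3.1459 + 3.1459) = -3.1459
  grad(y) = -15.1672, v = y - alpha*grad = -2.0963
  prox(v) = soft_thresh(-2.0963, 0.1827) = -1.9136
Iteration 2: beta = 0.3333, y = -1.9136 + 0.3333*(-1.9136 + 3.1459) = -1.5029
  grad(y) = -2.0231, v = y - alpha*grad = -1.3629
  prox(v) = soft_thresh(-1.3629, 0.1827) = -1.1802
f(x_2) = 4*(-1.1802)^2 + 10*(-1.1802) + 2.64*|-1.1802| = -3.1148


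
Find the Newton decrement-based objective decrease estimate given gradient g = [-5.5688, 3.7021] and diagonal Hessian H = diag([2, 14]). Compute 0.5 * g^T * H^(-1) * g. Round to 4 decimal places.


Step 1: H is diagonal, so H^(-1) * g = [-2.7844, 0.2644].
Step 2: g^T H^(-1) g = sum_i g_i^2 / H_ii
  = (-5.5688)^2/2 + (3.7021)^2/14
  = 15.5058 + 0.979 = 16.4847
Step 3: Objective decrease = 0.5 * g^T H^(-1) g = 8.2424


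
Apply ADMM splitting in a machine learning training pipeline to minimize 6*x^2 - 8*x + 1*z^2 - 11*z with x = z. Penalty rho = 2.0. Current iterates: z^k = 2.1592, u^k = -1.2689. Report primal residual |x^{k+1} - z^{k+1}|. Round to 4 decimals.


ADMM iteration with rho = 2.0, z^k = 2.1592, u^k = -1.2689
Step 1: x-update.
Minimize 6*x^2 - 8*x + (2.0/2)*(x - 2.1592 - 1.2689)^2
FOC: (2*6 + 2.0)*x = 8 + 2.0*(2.1592 + 1.2689)
x^{k+1} = 1.0612
Step 2: z-update.
Minimize 1*z^2 - 11*z + (2.0/2)*(1.0612 - z - 1.2689)^2
FOC: (2*1 + 2.0)*z = 11 + 2.0*(1.0612 - 1.2689)
z^{k+1} = 2.6461
Step 3: u-update.
u^{k+1} = -1.2689 + 1.0612 - 2.6461 = -2.8539
Step 4: Primal residual = |1.0612 - 2.6461| = 1.585


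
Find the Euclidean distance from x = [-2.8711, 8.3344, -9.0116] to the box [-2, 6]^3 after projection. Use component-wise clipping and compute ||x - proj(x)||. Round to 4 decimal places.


Project each component onto [-2, 6].
clip(-2.8711) = -2.0, clip(8.3344) = 6.0, clip(-9.0116) = -2.0
Projection = [-2.0, 6.0, -2.0]
Squared diffs: [0.7588, 5.4494, 49.1625]
Distance = sqrt(55.3707) = 7.4412


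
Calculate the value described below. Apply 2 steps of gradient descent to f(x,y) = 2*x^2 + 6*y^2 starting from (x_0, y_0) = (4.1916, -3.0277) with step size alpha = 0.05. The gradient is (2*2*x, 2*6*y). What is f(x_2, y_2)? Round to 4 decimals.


Gradient descent on f(x,y) = 2*x^2 + 6*y^2.
Starting point: (4.1916, -3.0277), alpha = 0.05
Step 1: grad_x = 2*2*4.1916 = 16.7664, grad_y = 2*6*-3.0277 = -36.3324
  x_1 = 4.1916 - 0.05*16.7664 = 3.3533
  y_1 = -3.0277 - 0.05*-36.3324 = -1.2111
Step 2: grad_x = 2*2*3.3533 = 13.4131, grad_y = 2*6*-1.2111 = -14.533
  x_2 = 3.3533 - 0.05*13.4131 = 2.6826
  y_2 = -1.2111 - 0.05*-14.533 = -0.4844
f(2.6826, -0.4844) = 2*2.6826^2 + 6*(-0.4844)^2 = 15.801


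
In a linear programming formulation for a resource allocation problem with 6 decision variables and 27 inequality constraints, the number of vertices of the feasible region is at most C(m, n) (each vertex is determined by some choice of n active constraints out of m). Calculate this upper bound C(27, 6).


Each vertex corresponds to some choice of n active constraints out of m, so the number of vertices is at most C(m, n) = m! / (n!(m-n)!).
m = 27, n = 6
Numerator: 27 * 26 * 25 * 24 * 23 * 22
Denominator: 6! = 720
C(27, 6) = 296010


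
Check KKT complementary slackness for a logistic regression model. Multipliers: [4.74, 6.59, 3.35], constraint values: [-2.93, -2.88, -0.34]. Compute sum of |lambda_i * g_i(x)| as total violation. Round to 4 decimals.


KKT complementary slackness check:
lambda_1 * g_1 = 4.74 * -2.93 = -13.8882
lambda_2 * g_2 = 6.59 * -2.88 = -18.9792
lambda_3 * g_3 = 3.35 * -0.34 = -1.139
Total violation = 13.8882 + 18.9792 + 1.139 = 34.0064


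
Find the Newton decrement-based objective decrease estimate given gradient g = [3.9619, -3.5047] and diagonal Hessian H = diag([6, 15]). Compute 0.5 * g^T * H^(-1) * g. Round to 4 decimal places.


Step 1: H is diagonal, so H^(-1) * g = [0.6603, -0.2336].
Step 2: g^T H^(-1) g = sum_i g_i^2 / H_ii
  = (3.9619)^2/6 + (-3.5047)^2/15
  = 2.6161 + 0.8189 = 3.435
Step 3: Objective decrease = 0.5 * g^T H^(-1) g = 1.7175


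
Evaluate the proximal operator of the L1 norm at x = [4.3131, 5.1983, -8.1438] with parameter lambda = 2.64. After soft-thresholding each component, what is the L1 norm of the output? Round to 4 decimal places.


Soft-thresholding with lambda = 2.64:
prox(4.3131) = sign(4.3131)*max(|4.3131| - 2.64, 0) = 1.6731
prox(5.1983) = sign(5.1983)*max(|5.1983| - 2.64, 0) = 2.5583
prox(-8.1438) = sign(-8.1438)*max(|-8.1438| - 2.64, 0) = -5.5038
prox(x) = [1.6731, 2.5583, -5.5038]
||prox(x)||_1 = 1.6731 + 2.5583 + 5.5038 = 9.7352


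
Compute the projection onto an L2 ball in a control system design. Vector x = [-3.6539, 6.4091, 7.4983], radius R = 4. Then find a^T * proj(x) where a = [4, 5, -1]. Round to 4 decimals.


Step 1: Compute ||x|| (intermediates to 6 decimals).
||x|| = sqrt((-3.6539)^2 + 6.4091^2 + 7.4983^2) = 10.519128
Step 2: Project.
Since ||x|| > R, scale = R/||x|| = 4/10.519128 = 0.38026, proj(x) = scale * x
proj(x) = [-1.389432, 2.437124, 2.851304]
Step 3: Dot product.
a^T * proj(x) = 4*(-1.389432) + 5*2.437124 - 1*2.851304 = 3.7766


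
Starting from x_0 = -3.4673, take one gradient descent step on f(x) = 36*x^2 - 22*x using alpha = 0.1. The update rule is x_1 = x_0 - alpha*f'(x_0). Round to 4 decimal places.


We compute the gradient at x_0 and apply the update.
f'(x) = 72*x - 22
f'(-3.4673) = 72*-3.4673 - 22 = -271.6456
x_1 = -3.4673 - 0.1*-271.6456 = 23.6973


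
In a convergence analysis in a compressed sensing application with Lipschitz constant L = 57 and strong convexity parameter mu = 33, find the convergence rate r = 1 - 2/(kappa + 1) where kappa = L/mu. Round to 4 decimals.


Step 1: Compute the condition number.
kappa = L/mu = 57/33 = 1.7273
Step 2: Compute the convergence rate.
r = 1 - 2/(kappa + 1) = 1 - 2*mu/(L + mu) = (L - mu)/(L + mu) = 24/90 = 0.2667


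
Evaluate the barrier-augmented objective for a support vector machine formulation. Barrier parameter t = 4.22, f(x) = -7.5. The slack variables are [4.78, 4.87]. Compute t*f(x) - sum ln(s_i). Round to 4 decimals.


Step 1: Compute log-barrier.
ln values: [1.5644, 1.5831]
phi = -(1.5644 + 1.5831) = -3.1475
Step 2: Compute augmented objective.
t*f(x) = 4.22*-7.5 = -31.65
Total = -31.65 - 3.1475 = -34.7975


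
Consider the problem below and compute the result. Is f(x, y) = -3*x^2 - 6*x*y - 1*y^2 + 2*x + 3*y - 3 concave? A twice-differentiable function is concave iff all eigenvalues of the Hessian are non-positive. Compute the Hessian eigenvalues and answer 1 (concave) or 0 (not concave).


The Hessian of f(x,y) = -3*x^2 - 6*x*y - 1*y^2 + 2*x + 3*y - 3 is:
H = [[-6, -6], [-6, -2]]
Trace = -6 - 2 = -8
Determinant = -6*-2 - (-6)^2 = -24
Discriminant = (-8)^2 - 4*-24 = 160.0
Eigenvalues: lambda_1 = -10.3246, lambda_2 = 2.3246
The function is not concave.

0


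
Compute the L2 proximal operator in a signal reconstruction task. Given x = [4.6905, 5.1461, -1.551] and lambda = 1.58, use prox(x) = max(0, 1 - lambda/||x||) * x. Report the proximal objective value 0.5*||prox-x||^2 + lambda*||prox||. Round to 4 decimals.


Step 1: Compute ||x||.
||x|| = 7.1336
Step 2: Compute scaling factor.
scale = max(0, 1 - 1.58/7.1336) = 0.7785
Step 3: prox(x) = [3.6516, 4.0063, -1.2075]
||prox(x)|| = 5.5536
Step 4: Proximal objective.
0.5*||prox-x||^2 = 1.2482
lambda*||prox|| = 8.7747
Total = 10.0229


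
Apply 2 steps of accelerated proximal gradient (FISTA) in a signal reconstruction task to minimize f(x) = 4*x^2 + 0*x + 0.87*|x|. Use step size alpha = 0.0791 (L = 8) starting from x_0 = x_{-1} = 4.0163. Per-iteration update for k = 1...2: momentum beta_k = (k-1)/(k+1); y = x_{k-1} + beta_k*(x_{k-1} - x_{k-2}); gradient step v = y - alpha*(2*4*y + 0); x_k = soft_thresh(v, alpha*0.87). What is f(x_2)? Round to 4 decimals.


FISTA on f(x) = 4*x^2 + 0*x + 0.87*|x|
L = 8, alpha = 0.0791
Iteration 1: beta = 0.0, y = 4.0163 + 0.0*(4.0163 - 4.0163) = 4.0163
  grad(y) = 32.1304, v = y - alpha*grad = 1.4748
  prox(v) = soft_thresh(1.4748, 0.0688) = 1.406
Iteration 2: beta = 0.3333, y = 1.406 + 0.3333*(1.406 - 4.0163) = 0.5359
  grad(y) = 4.2869, v = y - alpha*grad = 0.1968
  prox(v) = soft_thresh(0.1968, 0.0688) = 0.1279
f(x_2) = 4*0.1279^2 + 0*0.1279 + 0.87*|0.1279| = 0.1768


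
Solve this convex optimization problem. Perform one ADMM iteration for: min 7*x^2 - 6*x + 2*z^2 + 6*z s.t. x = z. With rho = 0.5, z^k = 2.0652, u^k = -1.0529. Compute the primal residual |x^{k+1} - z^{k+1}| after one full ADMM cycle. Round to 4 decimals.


ADMM iteration with rho = 0.5, z^k = 2.0652, u^k = -1.0529
Step 1: x-update.
Minimize 7*x^2 - 6*x + (0.5/2)*(x - 2.0652 - 1.0529)^2
FOC: (2*7 + 0.5)*x = 6 + 0.5*(2.0652 + 1.0529)
x^{k+1} = 0.5213
Step 2: z-update.
Minimize 2*z^2 + 6*z + (0.5/2)*(0.5213 - z - 1.0529)^2
FOC: (2*2 + 0.5)*z = -6 + 0.5*(0.5213 - 1.0529)
z^{k+1} = -1.3924
Step 3: u-update.
u^{k+1} = -1.0529 + 0.5213 + 1.3924 = 0.8608
Step 4: Primal residual = |0.5213 + 1.3924| = 1.9137


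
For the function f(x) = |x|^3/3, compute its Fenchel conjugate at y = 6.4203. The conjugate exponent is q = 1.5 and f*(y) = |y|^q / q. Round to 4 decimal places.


The conjugate exponent q satisfies 1/p + 1/q = 1.
p = 3, so q = 3/(3 - 1) = 1.5
|y|^q = 6.4203^1.5 = 16.268
f*(6.4203) = 16.268 / 1.5 = 10.8453


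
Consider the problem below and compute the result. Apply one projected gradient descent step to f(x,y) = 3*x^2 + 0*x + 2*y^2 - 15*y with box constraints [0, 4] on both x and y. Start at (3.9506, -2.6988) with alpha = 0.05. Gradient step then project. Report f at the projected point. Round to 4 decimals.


Step 1: Compute gradient at (3.9506, -2.6988).
grad_x = 2*3*3.9506 + 0 = 23.7036
grad_y = 2*2*-2.6988 - 15 = -25.7952
Step 2: Gradient step.
x_raw = 3.9506 - 0.05*23.7036 = 2.7654
y_raw = -2.6988 - 0.05*-25.7952 = -1.409
Step 3: Project onto [0, 4].
x_proj = clip(2.7654) = 2.7654
y_proj = clip(-1.409) = 0.0
Step 4: Evaluate f.
f(2.7654, 0.0) = 22.9426


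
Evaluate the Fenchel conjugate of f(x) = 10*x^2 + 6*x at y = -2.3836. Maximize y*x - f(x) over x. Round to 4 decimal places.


f*(y) = sup_x {y*x - a*x^2 - b*x} = sup_x {(y-b)*x - a*x^2}
FOC: (y - b) - 2a*x = 0 => x* = (y - b)/(2a)
x* = (-2.3836 - 6)/(2*10) = -0.4192
f*(-2.3836) = (y-b)^2/(4a) = (-2.3836 - 6)^2/(4*10)
= 70.2847/40 = 1.7571


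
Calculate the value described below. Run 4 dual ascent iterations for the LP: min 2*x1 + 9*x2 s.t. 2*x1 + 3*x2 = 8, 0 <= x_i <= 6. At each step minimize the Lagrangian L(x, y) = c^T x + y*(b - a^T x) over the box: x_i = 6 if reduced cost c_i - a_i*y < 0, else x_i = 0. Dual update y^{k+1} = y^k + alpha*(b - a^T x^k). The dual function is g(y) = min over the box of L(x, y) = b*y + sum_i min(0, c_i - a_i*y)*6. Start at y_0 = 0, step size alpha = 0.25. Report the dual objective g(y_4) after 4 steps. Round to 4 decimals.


Dual ascent for LP: min 2*x1 + 9*x2, 2*x1 + 3*x2 = 8, 0 <= x_i <= 6
Step 1: y^k = 0.0, reduced costs: (2.0, 9.0)
  x^k = (0.0, 0.0), subgradient = b - a^T x = 8.0
  y^{k+1} = 0.0 + 0.25*8.0 = 2.0
Step 2: y^k = 2.0, reduced costs: (-2.0, 3.0)
  x^k = (6.0, 0.0), subgradient = b - a^T x = -4.0
  y^{k+1} = 2.0 + 0.25*-4.0 = 1.0
Step 3: y^k = 1.0, reduced costs: (0.0, 6.0)
  x^k = (0.0, 0.0), subgradient = b - a^T x = 8.0
  y^{k+1} = 1.0 + 0.25*8.0 = 3.0
Step 4: y^k = 3.0, reduced costs: (-4.0, 0.0)
  x^k = (6.0, 0.0), subgradient = b - a^T x = -4.0
  y^{k+1} = 3.0 + 0.25*-4.0 = 2.0
Dual objective at y_4 = 2.0: reduced costs (-2.0, 3.0), box minimizer x = (6.0, 0.0)
g(y_4) = b*y + (c1 - a1*y)*x1 + (c2 - a2*y)*x2 = 8*2.0 + (-2.0)*6.0 + 3.0*0.0 = 16.0 - 12.0 + 0.0 = 4.0


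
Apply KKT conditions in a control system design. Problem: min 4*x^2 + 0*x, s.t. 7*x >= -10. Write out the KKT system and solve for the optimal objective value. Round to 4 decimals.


Step 1: Try lambda = 0 (constraint inactive).
Stationarity: 2*4*x + 0 = 0
x* = 0/(2*4) = 0.0
Check constraint: 7*0.0 = 0.0 >= -10 -- satisfied.
Step 2: Compute optimal value.
f(x*) = 4*0.0^2 + 0*0.0 = 0.0


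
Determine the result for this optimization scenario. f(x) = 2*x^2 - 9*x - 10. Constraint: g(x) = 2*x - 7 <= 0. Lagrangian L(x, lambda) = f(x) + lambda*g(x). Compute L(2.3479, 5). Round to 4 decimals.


Step 1: Evaluate f(x).
f(2.3479) = 2*2.3479^2 - 9*2.3479 - 10 = -20.1058
Step 2: Evaluate g(x).
g(2.3479) = 2*2.3479 - 7 = -2.3042
Step 3: Compute Lagrangian.
L = -20.1058 + 5*-2.3042 = -31.6268


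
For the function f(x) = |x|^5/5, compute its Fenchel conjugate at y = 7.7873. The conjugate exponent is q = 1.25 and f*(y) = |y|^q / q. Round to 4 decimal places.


The conjugate exponent q satisfies 1/p + 1/q = 1.
p = 5, so q = 5/(5 - 1) = 1.25
|y|^q = 7.7873^1.25 = 13.0087
f*(7.7873) = 13.0087 / 1.25 = 10.407


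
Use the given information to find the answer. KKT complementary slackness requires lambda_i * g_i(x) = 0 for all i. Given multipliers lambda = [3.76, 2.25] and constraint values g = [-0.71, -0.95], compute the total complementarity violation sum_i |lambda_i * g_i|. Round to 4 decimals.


KKT complementary slackness check:
lambda_1 * g_1 = 3.76 * -0.71 = -2.6696
lambda_2 * g_2 = 2.25 * -0.95 = -2.1375
Total violation = 2.6696 + 2.1375 = 4.8071


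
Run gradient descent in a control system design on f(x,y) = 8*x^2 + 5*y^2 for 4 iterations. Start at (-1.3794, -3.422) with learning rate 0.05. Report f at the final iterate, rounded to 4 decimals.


Gradient descent on f(x,y) = 8*x^2 + 5*y^2.
Starting point: (-1.3794, -3.422), alpha = 0.05
Step 1: grad_x = 2*8*-1.3794 = -22.0704, grad_y = 2*5*-3.422 = -34.22
  x_1 = -1.3794 - 0.05*-22.0704 = -0.2759
  y_1 = -3.422 - 0.05*-34.22 = -1.711
Step 2: grad_x = 2*8*-0.2759 = -4.4141, grad_y = 2*5*-1.711 = -17.11
  x_2 = -0.2759 - 0.05*-4.4141 = -0.0552
  y_2 = -1.711 - 0.05*-17.11 = -0.8555
Step 3: grad_x = 2*8*-0.0552 = -0.8828, grad_y = 2*5*-0.8555 = -8.555
  x_3 = -0.0552 - 0.05*-0.8828 = -0.011
  y_3 = -0.8555 - 0.05*-8.555 = -0.4278
Step 4: grad_x = 2*8*-0.011 = -0.1766, grad_y = 2*5*-0.4278 = -4.2775
  x_4 = -0.011 - 0.05*-0.1766 = -0.0022
  y_4 = -0.4278 - 0.05*-4.2775 = -0.2139
f(-0.0022, -0.2139) = 8*(-0.0022)^2 + 5*(-0.2139)^2 = 0.2288


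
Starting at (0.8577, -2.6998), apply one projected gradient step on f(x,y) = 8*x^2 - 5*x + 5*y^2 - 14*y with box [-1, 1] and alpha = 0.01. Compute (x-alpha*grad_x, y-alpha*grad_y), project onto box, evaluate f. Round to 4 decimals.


Step 1: Compute gradient at (0.8577, -2.6998).
grad_x = 2*8*0.8577 - 5 = 8.7232
grad_y = 2*5*-2.6998 - 14 = -40.998
Step 2: Gradient step.
x_raw = 0.8577 - 0.01*8.7232 = 0.7705
y_raw = -2.6998 - 0.01*-40.998 = -2.2898
Step 3: Project onto [-1, 1].
x_proj = clip(0.7705) = 0.7705
y_proj = clip(-2.2898) = -1.0
Step 4: Evaluate f.
f(0.7705, -1.0) = 19.8966


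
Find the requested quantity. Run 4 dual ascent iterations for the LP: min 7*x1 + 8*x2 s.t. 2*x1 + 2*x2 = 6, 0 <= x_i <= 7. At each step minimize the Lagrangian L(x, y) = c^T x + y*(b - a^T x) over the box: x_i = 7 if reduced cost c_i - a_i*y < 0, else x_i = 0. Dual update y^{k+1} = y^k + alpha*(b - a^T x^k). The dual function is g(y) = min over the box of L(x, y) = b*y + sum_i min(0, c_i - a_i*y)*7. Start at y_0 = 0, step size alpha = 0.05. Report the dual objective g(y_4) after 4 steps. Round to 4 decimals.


Dual ascent for LP: min 7*x1 + 8*x2, 2*x1 + 2*x2 = 6, 0 <= x_i <= 7
Step 1: y^k = 0.0, reduced costs: (7.0, 8.0)
  x^k = (0.0, 0.0), subgradient = b - a^T x = 6.0
  y^{k+1} = 0.0 + 0.05*6.0 = 0.3
Step 2: y^k = 0.3, reduced costs: (6.4, 7.4)
  x^k = (0.0, 0.0), subgradient = b - a^T x = 6.0
  y^{k+1} = 0.3 + 0.05*6.0 = 0.6
Step 3: y^k = 0.6, reduced costs: (5.8, 6.8)
  x^k = (0.0, 0.0), subgradient = b - a^T x = 6.0
  y^{k+1} = 0.6 + 0.05*6.0 = 0.9
Step 4: y^k = 0.9, reduced costs: (5.2, 6.2)
  x^k = (0.0, 0.0), subgradient = b - a^T x = 6.0
  y^{k+1} = 0.9 + 0.05*6.0 = 1.2
Dual objective at y_4 = 1.2: reduced costs (4.6, 5.6), box minimizer x = (0.0, 0.0)
g(y_4) = b*y + (c1 - a1*y)*x1 + (c2 - a2*y)*x2 = 6*1.2 + 4.6*0.0 + 5.6*0.0 = 7.2 + 0.0 + 0.0 = 7.2


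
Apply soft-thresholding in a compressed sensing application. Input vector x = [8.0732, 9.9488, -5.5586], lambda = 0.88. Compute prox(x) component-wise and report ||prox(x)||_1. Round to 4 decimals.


Soft-thresholding with lambda = 0.88:
prox(8.0732) = sign(8.0732)*max(|8.0732| - 0.88, 0) = 7.1932
prox(9.9488) = sign(9.9488)*max(|9.9488| - 0.88, 0) = 9.0688
prox(-5.5586) = sign(-5.5586)*max(|-5.5586| - 0.88, 0) = -4.6786
prox(x) = [7.1932, 9.0688, -4.6786]
||prox(x)||_1 = 7.1932 + 9.0688 + 4.6786 = 20.9406


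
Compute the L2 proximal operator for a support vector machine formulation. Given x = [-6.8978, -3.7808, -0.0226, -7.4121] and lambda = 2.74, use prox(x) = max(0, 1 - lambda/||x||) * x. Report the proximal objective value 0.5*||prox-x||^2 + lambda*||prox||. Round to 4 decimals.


Step 1: Compute ||x||.
||x|| = 10.808
Step 2: Compute scaling factor.
scale = max(0, 1 - 2.74/10.808) = 0.7465
Step 3: prox(x) = [-5.1491, -2.8223, -0.0169, -5.533]
||prox(x)|| = 8.068
Step 4: Proximal objective.
0.5*||prox-x||^2 = 3.7538
lambda*||prox|| = 22.1063
Total = 25.8602


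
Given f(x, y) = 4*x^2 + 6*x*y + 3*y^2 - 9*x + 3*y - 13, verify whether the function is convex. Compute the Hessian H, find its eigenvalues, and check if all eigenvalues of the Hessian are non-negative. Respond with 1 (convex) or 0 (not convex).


The Hessian of f(x,y) = 4*x^2 + 6*x*y + 3*y^2 - 9*x + 3*y - 13 is:
H = [[8, 6], [6, 6]]
Trace = 8 + 6 = 14
Determinant = 8*6 - (6)^2 = 12
Discriminant = (14)^2 - 4*12 = 148.0
Eigenvalues: lambda_1 = 0.9172, lambda_2 = 13.0828
The function is convex.

1


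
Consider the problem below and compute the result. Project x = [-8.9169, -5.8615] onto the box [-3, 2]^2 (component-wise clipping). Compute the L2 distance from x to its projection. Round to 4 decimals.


Project each component onto [-3, 2].
clip(-8.9169) = -3.0, clip(-5.8615) = -3.0
Projection = [-3.0, -3.0]
Squared diffs: [35.0097, 8.1882]
Distance = sqrt(43.1979) = 6.5725


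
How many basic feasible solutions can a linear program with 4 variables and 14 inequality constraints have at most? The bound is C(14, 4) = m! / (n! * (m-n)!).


Each vertex corresponds to some choice of n active constraints out of m, so the number of vertices is at most C(m, n) = m! / (n!(m-n)!).
m = 14, n = 4
Numerator: 14 * 13 * 12 * 11
Denominator: 4! = 24
C(14, 4) = 1001


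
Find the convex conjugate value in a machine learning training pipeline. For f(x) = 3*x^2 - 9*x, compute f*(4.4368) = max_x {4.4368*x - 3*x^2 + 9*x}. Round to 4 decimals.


f*(y) = sup_x {y*x - a*x^2 - b*x} = sup_x {(y-b)*x - a*x^2}
FOC: (y - b) - 2a*x = 0 => x* = (y - b)/(2a)
x* = (4.4368 + 9)/(2*3) = 2.2395
f*(4.4368) = (y-b)^2/(4a) = (4.4368 + 9)^2/(4*3)
= 180.5476/12 = 15.0456


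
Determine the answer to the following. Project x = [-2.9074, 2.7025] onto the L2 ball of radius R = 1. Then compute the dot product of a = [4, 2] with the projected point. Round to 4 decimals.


Step 1: Compute ||x|| (intermediates to 6 decimals).
||x|| = sqrt((-2.9074)^2 + 2.7025^2) = 3.969443
Step 2: Project.
Since ||x|| > R, scale = R/||x|| = 1/3.969443 = 0.251925, proj(x) = scale * x
proj(x) = [-0.732447, 0.680827]
Step 3: Dot product.
a^T * proj(x) = 4*(-0.732447) + 2*0.680827 = -1.5681
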